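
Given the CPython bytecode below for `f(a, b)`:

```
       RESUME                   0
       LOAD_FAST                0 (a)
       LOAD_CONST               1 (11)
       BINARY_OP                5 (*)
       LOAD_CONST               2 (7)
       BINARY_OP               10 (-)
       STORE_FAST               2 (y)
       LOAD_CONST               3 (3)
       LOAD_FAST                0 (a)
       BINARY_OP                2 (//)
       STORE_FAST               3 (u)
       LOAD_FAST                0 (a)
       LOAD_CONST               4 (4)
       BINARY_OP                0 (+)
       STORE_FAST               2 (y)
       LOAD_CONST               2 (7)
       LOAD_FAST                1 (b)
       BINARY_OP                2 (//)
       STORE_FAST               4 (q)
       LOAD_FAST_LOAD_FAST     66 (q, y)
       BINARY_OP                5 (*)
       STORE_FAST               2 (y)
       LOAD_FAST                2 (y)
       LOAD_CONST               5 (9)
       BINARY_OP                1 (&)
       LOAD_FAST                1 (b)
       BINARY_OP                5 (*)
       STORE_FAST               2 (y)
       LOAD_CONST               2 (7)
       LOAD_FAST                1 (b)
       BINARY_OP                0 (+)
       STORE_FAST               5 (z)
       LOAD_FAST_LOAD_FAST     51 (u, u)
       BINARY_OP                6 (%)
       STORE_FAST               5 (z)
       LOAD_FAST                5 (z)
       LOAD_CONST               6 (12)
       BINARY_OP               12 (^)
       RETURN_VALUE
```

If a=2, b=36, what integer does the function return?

LOAD_FAST a → push 2. Stack: [2]
LOAD_CONST → push 11. Stack: [2, 11]
BINARY_OP * → 2 * 11 = 22. Stack: [22]
LOAD_CONST → push 7. Stack: [22, 7]
BINARY_OP - → 22 - 7 = 15. Stack: [15]
STORE_FAST y → y=15. Stack: []
LOAD_CONST → push 3. Stack: [3]
LOAD_FAST a → push 2. Stack: [3, 2]
BINARY_OP // → 3 // 2 = 1. Stack: [1]
STORE_FAST u → u=1. Stack: []
LOAD_FAST a → push 2. Stack: [2]
LOAD_CONST → push 4. Stack: [2, 4]
BINARY_OP + → 2 + 4 = 6. Stack: [6]
STORE_FAST y → y=6. Stack: []
LOAD_CONST → push 7. Stack: [7]
LOAD_FAST b → push 36. Stack: [7, 36]
BINARY_OP // → 7 // 36 = 0. Stack: [0]
STORE_FAST q → q=0. Stack: []
LOAD_FAST_LOAD_FAST q,y → push 0,6. Stack: [0, 6]
BINARY_OP * → 0 * 6 = 0. Stack: [0]
STORE_FAST y → y=0. Stack: []
LOAD_FAST y → push 0. Stack: [0]
LOAD_CONST → push 9. Stack: [0, 9]
BINARY_OP & → 0 & 9 = 0. Stack: [0]
LOAD_FAST b → push 36. Stack: [0, 36]
BINARY_OP * → 0 * 36 = 0. Stack: [0]
STORE_FAST y → y=0. Stack: []
LOAD_CONST → push 7. Stack: [7]
LOAD_FAST b → push 36. Stack: [7, 36]
BINARY_OP + → 7 + 36 = 43. Stack: [43]
STORE_FAST z → z=43. Stack: []
LOAD_FAST_LOAD_FAST u,u → push 1,1. Stack: [1, 1]
BINARY_OP % → 1 % 1 = 0. Stack: [0]
STORE_FAST z → z=0. Stack: []
LOAD_FAST z → push 0. Stack: [0]
LOAD_CONST → push 12. Stack: [0, 12]
BINARY_OP ^ → 0 ^ 12 = 12. Stack: [12]
RETURN_VALUE → return 12.

12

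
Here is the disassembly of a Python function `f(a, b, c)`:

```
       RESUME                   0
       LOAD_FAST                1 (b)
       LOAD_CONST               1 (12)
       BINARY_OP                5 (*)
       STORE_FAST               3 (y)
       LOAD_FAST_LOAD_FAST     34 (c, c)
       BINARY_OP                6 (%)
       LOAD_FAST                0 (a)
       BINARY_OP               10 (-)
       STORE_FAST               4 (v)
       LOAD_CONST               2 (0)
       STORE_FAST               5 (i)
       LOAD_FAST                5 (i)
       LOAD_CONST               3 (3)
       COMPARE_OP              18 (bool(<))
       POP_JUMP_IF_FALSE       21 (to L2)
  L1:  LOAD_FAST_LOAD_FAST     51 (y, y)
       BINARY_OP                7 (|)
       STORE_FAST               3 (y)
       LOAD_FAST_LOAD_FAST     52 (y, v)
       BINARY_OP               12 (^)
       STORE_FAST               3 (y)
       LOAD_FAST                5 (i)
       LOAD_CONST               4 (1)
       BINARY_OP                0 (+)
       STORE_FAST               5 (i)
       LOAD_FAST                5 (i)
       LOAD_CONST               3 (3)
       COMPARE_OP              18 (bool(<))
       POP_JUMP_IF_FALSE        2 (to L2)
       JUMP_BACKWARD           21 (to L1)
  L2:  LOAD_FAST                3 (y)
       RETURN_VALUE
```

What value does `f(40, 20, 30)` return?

-216

LOAD_FAST b → push 20. Stack: [20]
LOAD_CONST → push 12. Stack: [20, 12]
BINARY_OP * → 20 * 12 = 240. Stack: [240]
STORE_FAST y → y=240. Stack: []
LOAD_FAST_LOAD_FAST c,c → push 30,30. Stack: [30, 30]
BINARY_OP % → 30 % 30 = 0. Stack: [0]
LOAD_FAST a → push 40. Stack: [0, 40]
BINARY_OP - → 0 - 40 = -40. Stack: [-40]
STORE_FAST v → v=-40. Stack: []
LOAD_CONST → push 0. Stack: [0]
STORE_FAST i → i=0. Stack: []
LOAD_FAST i → push 0. Stack: [0]
LOAD_CONST → push 3. Stack: [0, 3]
COMPARE_OP bool(<) → 0 vs 3 = True. Stack: [True]
POP_JUMP_IF_FALSE → pop True; no jump. Stack: []
LOAD_FAST_LOAD_FAST y,y → push 240,240. Stack: [240, 240]
BINARY_OP | → 240 | 240 = 240. Stack: [240]
STORE_FAST y → y=240. Stack: []
LOAD_FAST_LOAD_FAST y,v → push 240,-40. Stack: [240, -40]
BINARY_OP ^ → 240 ^ -40 = -216. Stack: [-216]
STORE_FAST y → y=-216. Stack: []
LOAD_FAST i → push 0. Stack: [0]
LOAD_CONST → push 1. Stack: [0, 1]
BINARY_OP + → 0 + 1 = 1. Stack: [1]
STORE_FAST i → i=1. Stack: []
LOAD_FAST i → push 1. Stack: [1]
LOAD_CONST → push 3. Stack: [1, 3]
COMPARE_OP bool(<) → 1 vs 3 = True. Stack: [True]
POP_JUMP_IF_FALSE → pop True; no jump. Stack: []
LOAD_FAST_LOAD_FAST y,y → push -216,-216. Stack: [-216, -216]
BINARY_OP | → -216 | -216 = -216. Stack: [-216]
STORE_FAST y → y=-216. Stack: []
LOAD_FAST_LOAD_FAST y,v → push -216,-40. Stack: [-216, -40]
BINARY_OP ^ → -216 ^ -40 = 240. Stack: [240]
STORE_FAST y → y=240. Stack: []
LOAD_FAST i → push 1. Stack: [1]
LOAD_CONST → push 1. Stack: [1, 1]
BINARY_OP + → 1 + 1 = 2. Stack: [2]
STORE_FAST i → i=2. Stack: []
LOAD_FAST i → push 2. Stack: [2]
LOAD_CONST → push 3. Stack: [2, 3]
COMPARE_OP bool(<) → 2 vs 3 = True. Stack: [True]
POP_JUMP_IF_FALSE → pop True; no jump. Stack: []
LOAD_FAST_LOAD_FAST y,y → push 240,240. Stack: [240, 240]
BINARY_OP | → 240 | 240 = 240. Stack: [240]
STORE_FAST y → y=240. Stack: []
LOAD_FAST_LOAD_FAST y,v → push 240,-40. Stack: [240, -40]
BINARY_OP ^ → 240 ^ -40 = -216. Stack: [-216]
STORE_FAST y → y=-216. Stack: []
LOAD_FAST i → push 2. Stack: [2]
LOAD_CONST → push 1. Stack: [2, 1]
BINARY_OP + → 2 + 1 = 3. Stack: [3]
STORE_FAST i → i=3. Stack: []
LOAD_FAST i → push 3. Stack: [3]
LOAD_CONST → push 3. Stack: [3, 3]
COMPARE_OP bool(<) → 3 vs 3 = False. Stack: [False]
POP_JUMP_IF_FALSE → pop False; jump. Stack: []
LOAD_FAST y → push -216. Stack: [-216]
RETURN_VALUE → return -216.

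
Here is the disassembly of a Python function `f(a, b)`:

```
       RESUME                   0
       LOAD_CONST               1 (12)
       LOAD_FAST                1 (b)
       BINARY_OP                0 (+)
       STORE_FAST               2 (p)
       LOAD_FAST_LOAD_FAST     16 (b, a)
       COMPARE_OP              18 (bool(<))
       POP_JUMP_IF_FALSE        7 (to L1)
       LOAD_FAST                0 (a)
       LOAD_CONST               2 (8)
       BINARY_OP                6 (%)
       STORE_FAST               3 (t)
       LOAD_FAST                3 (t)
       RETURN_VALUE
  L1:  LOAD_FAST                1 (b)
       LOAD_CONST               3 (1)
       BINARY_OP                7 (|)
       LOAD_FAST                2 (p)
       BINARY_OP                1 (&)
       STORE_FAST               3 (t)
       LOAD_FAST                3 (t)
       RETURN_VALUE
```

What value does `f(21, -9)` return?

5

LOAD_CONST → push 12. Stack: [12]
LOAD_FAST b → push -9. Stack: [12, -9]
BINARY_OP + → 12 + -9 = 3. Stack: [3]
STORE_FAST p → p=3. Stack: []
LOAD_FAST_LOAD_FAST b,a → push -9,21. Stack: [-9, 21]
COMPARE_OP bool(<) → -9 vs 21 = True. Stack: [True]
POP_JUMP_IF_FALSE → pop True; no jump. Stack: []
LOAD_FAST a → push 21. Stack: [21]
LOAD_CONST → push 8. Stack: [21, 8]
BINARY_OP % → 21 % 8 = 5. Stack: [5]
STORE_FAST t → t=5. Stack: []
LOAD_FAST t → push 5. Stack: [5]
RETURN_VALUE → return 5.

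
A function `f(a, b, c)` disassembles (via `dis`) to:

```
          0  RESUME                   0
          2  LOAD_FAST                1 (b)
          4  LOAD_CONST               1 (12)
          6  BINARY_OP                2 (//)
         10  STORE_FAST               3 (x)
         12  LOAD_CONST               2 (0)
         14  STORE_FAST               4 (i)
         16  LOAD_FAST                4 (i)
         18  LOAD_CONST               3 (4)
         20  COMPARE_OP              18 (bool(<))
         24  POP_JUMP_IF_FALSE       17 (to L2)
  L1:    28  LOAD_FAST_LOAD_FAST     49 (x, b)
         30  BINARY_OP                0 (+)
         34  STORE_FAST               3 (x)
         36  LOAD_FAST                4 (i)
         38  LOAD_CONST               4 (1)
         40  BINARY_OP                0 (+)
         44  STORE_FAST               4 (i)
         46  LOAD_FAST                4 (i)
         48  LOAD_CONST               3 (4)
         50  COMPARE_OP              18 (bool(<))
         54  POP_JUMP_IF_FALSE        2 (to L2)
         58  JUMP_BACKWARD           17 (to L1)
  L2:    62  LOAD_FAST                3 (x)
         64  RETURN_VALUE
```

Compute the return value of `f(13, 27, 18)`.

110

LOAD_FAST b → push 27. Stack: [27]
LOAD_CONST → push 12. Stack: [27, 12]
BINARY_OP // → 27 // 12 = 2. Stack: [2]
STORE_FAST x → x=2. Stack: []
LOAD_CONST → push 0. Stack: [0]
STORE_FAST i → i=0. Stack: []
LOAD_FAST i → push 0. Stack: [0]
LOAD_CONST → push 4. Stack: [0, 4]
COMPARE_OP bool(<) → 0 vs 4 = True. Stack: [True]
POP_JUMP_IF_FALSE → pop True; no jump. Stack: []
LOAD_FAST_LOAD_FAST x,b → push 2,27. Stack: [2, 27]
BINARY_OP + → 2 + 27 = 29. Stack: [29]
STORE_FAST x → x=29. Stack: []
LOAD_FAST i → push 0. Stack: [0]
LOAD_CONST → push 1. Stack: [0, 1]
BINARY_OP + → 0 + 1 = 1. Stack: [1]
STORE_FAST i → i=1. Stack: []
LOAD_FAST i → push 1. Stack: [1]
LOAD_CONST → push 4. Stack: [1, 4]
COMPARE_OP bool(<) → 1 vs 4 = True. Stack: [True]
POP_JUMP_IF_FALSE → pop True; no jump. Stack: []
LOAD_FAST_LOAD_FAST x,b → push 29,27. Stack: [29, 27]
BINARY_OP + → 29 + 27 = 56. Stack: [56]
STORE_FAST x → x=56. Stack: []
LOAD_FAST i → push 1. Stack: [1]
LOAD_CONST → push 1. Stack: [1, 1]
BINARY_OP + → 1 + 1 = 2. Stack: [2]
STORE_FAST i → i=2. Stack: []
LOAD_FAST i → push 2. Stack: [2]
LOAD_CONST → push 4. Stack: [2, 4]
COMPARE_OP bool(<) → 2 vs 4 = True. Stack: [True]
POP_JUMP_IF_FALSE → pop True; no jump. Stack: []
LOAD_FAST_LOAD_FAST x,b → push 56,27. Stack: [56, 27]
BINARY_OP + → 56 + 27 = 83. Stack: [83]
STORE_FAST x → x=83. Stack: []
LOAD_FAST i → push 2. Stack: [2]
LOAD_CONST → push 1. Stack: [2, 1]
BINARY_OP + → 2 + 1 = 3. Stack: [3]
STORE_FAST i → i=3. Stack: []
LOAD_FAST i → push 3. Stack: [3]
LOAD_CONST → push 4. Stack: [3, 4]
COMPARE_OP bool(<) → 3 vs 4 = True. Stack: [True]
POP_JUMP_IF_FALSE → pop True; no jump. Stack: []
LOAD_FAST_LOAD_FAST x,b → push 83,27. Stack: [83, 27]
BINARY_OP + → 83 + 27 = 110. Stack: [110]
STORE_FAST x → x=110. Stack: []
LOAD_FAST i → push 3. Stack: [3]
LOAD_CONST → push 1. Stack: [3, 1]
BINARY_OP + → 3 + 1 = 4. Stack: [4]
STORE_FAST i → i=4. Stack: []
LOAD_FAST i → push 4. Stack: [4]
LOAD_CONST → push 4. Stack: [4, 4]
COMPARE_OP bool(<) → 4 vs 4 = False. Stack: [False]
POP_JUMP_IF_FALSE → pop False; jump. Stack: []
LOAD_FAST x → push 110. Stack: [110]
RETURN_VALUE → return 110.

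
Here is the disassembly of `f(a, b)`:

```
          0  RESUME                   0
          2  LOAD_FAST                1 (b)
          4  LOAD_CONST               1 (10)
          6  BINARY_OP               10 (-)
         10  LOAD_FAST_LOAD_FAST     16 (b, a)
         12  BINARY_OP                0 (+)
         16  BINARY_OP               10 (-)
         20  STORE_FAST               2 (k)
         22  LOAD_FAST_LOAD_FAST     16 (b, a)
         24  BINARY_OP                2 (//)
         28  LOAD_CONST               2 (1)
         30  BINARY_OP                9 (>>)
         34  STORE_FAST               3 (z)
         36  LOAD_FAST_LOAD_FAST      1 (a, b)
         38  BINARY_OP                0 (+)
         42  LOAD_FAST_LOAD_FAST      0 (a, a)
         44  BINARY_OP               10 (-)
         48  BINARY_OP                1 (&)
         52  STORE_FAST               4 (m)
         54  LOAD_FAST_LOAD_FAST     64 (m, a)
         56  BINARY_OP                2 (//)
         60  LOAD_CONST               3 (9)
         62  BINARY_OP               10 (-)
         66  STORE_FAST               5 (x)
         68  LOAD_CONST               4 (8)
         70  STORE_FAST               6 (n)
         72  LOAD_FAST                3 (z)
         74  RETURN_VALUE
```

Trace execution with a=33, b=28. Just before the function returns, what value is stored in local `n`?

LOAD_FAST b → push 28. Stack: [28]
LOAD_CONST → push 10. Stack: [28, 10]
BINARY_OP - → 28 - 10 = 18. Stack: [18]
LOAD_FAST_LOAD_FAST b,a → push 28,33. Stack: [18, 28, 33]
BINARY_OP + → 28 + 33 = 61. Stack: [18, 61]
BINARY_OP - → 18 - 61 = -43. Stack: [-43]
STORE_FAST k → k=-43. Stack: []
LOAD_FAST_LOAD_FAST b,a → push 28,33. Stack: [28, 33]
BINARY_OP // → 28 // 33 = 0. Stack: [0]
LOAD_CONST → push 1. Stack: [0, 1]
BINARY_OP >> → 0 >> 1 = 0. Stack: [0]
STORE_FAST z → z=0. Stack: []
LOAD_FAST_LOAD_FAST a,b → push 33,28. Stack: [33, 28]
BINARY_OP + → 33 + 28 = 61. Stack: [61]
LOAD_FAST_LOAD_FAST a,a → push 33,33. Stack: [61, 33, 33]
BINARY_OP - → 33 - 33 = 0. Stack: [61, 0]
BINARY_OP & → 61 & 0 = 0. Stack: [0]
STORE_FAST m → m=0. Stack: []
LOAD_FAST_LOAD_FAST m,a → push 0,33. Stack: [0, 33]
BINARY_OP // → 0 // 33 = 0. Stack: [0]
LOAD_CONST → push 9. Stack: [0, 9]
BINARY_OP - → 0 - 9 = -9. Stack: [-9]
STORE_FAST x → x=-9. Stack: []
LOAD_CONST → push 8. Stack: [8]
STORE_FAST n → n=8. Stack: []
LOAD_FAST z → push 0. Stack: [0]
RETURN_VALUE → return 0.

8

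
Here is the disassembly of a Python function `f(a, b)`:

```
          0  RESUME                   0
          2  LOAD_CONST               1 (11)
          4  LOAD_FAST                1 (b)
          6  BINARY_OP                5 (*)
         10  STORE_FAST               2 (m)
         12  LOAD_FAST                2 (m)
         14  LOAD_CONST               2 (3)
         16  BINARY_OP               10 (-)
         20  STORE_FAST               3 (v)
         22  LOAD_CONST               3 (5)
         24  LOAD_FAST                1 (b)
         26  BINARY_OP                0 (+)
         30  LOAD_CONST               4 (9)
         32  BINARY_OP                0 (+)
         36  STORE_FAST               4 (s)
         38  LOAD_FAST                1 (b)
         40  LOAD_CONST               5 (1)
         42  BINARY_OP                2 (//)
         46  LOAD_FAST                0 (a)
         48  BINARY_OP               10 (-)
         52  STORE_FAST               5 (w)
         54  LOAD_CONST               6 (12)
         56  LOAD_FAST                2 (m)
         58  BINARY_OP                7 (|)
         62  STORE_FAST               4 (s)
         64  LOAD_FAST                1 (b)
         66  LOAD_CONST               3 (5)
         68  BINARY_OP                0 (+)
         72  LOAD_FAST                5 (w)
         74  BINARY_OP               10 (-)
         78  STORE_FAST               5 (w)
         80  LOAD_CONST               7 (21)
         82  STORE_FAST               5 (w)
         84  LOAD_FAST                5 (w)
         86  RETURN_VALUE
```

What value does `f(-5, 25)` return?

21

LOAD_CONST → push 11. Stack: [11]
LOAD_FAST b → push 25. Stack: [11, 25]
BINARY_OP * → 11 * 25 = 275. Stack: [275]
STORE_FAST m → m=275. Stack: []
LOAD_FAST m → push 275. Stack: [275]
LOAD_CONST → push 3. Stack: [275, 3]
BINARY_OP - → 275 - 3 = 272. Stack: [272]
STORE_FAST v → v=272. Stack: []
LOAD_CONST → push 5. Stack: [5]
LOAD_FAST b → push 25. Stack: [5, 25]
BINARY_OP + → 5 + 25 = 30. Stack: [30]
LOAD_CONST → push 9. Stack: [30, 9]
BINARY_OP + → 30 + 9 = 39. Stack: [39]
STORE_FAST s → s=39. Stack: []
LOAD_FAST b → push 25. Stack: [25]
LOAD_CONST → push 1. Stack: [25, 1]
BINARY_OP // → 25 // 1 = 25. Stack: [25]
LOAD_FAST a → push -5. Stack: [25, -5]
BINARY_OP - → 25 - -5 = 30. Stack: [30]
STORE_FAST w → w=30. Stack: []
LOAD_CONST → push 12. Stack: [12]
LOAD_FAST m → push 275. Stack: [12, 275]
BINARY_OP | → 12 | 275 = 287. Stack: [287]
STORE_FAST s → s=287. Stack: []
LOAD_FAST b → push 25. Stack: [25]
LOAD_CONST → push 5. Stack: [25, 5]
BINARY_OP + → 25 + 5 = 30. Stack: [30]
LOAD_FAST w → push 30. Stack: [30, 30]
BINARY_OP - → 30 - 30 = 0. Stack: [0]
STORE_FAST w → w=0. Stack: []
LOAD_CONST → push 21. Stack: [21]
STORE_FAST w → w=21. Stack: []
LOAD_FAST w → push 21. Stack: [21]
RETURN_VALUE → return 21.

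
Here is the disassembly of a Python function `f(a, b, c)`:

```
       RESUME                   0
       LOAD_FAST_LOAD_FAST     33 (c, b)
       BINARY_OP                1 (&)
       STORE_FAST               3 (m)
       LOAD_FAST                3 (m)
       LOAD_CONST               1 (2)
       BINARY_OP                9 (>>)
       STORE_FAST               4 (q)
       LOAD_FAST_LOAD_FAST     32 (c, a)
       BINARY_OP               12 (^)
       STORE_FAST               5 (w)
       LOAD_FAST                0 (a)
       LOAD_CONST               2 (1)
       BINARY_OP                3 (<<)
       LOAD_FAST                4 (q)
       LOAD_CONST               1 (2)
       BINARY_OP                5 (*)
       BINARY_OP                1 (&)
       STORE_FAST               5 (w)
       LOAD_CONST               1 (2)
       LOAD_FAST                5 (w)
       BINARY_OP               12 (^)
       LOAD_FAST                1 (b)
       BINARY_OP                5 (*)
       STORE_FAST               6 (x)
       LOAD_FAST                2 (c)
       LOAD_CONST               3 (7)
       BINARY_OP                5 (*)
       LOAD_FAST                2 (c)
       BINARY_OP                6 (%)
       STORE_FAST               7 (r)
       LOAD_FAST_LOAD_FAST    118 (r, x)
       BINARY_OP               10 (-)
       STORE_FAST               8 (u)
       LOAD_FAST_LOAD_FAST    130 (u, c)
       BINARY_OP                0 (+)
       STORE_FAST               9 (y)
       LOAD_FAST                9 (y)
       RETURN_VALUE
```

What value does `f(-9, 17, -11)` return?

LOAD_FAST_LOAD_FAST c,b → push -11,17. Stack: [-11, 17]
BINARY_OP & → -11 & 17 = 17. Stack: [17]
STORE_FAST m → m=17. Stack: []
LOAD_FAST m → push 17. Stack: [17]
LOAD_CONST → push 2. Stack: [17, 2]
BINARY_OP >> → 17 >> 2 = 4. Stack: [4]
STORE_FAST q → q=4. Stack: []
LOAD_FAST_LOAD_FAST c,a → push -11,-9. Stack: [-11, -9]
BINARY_OP ^ → -11 ^ -9 = 2. Stack: [2]
STORE_FAST w → w=2. Stack: []
LOAD_FAST a → push -9. Stack: [-9]
LOAD_CONST → push 1. Stack: [-9, 1]
BINARY_OP << → -9 << 1 = -18. Stack: [-18]
LOAD_FAST q → push 4. Stack: [-18, 4]
LOAD_CONST → push 2. Stack: [-18, 4, 2]
BINARY_OP * → 4 * 2 = 8. Stack: [-18, 8]
BINARY_OP & → -18 & 8 = 8. Stack: [8]
STORE_FAST w → w=8. Stack: []
LOAD_CONST → push 2. Stack: [2]
LOAD_FAST w → push 8. Stack: [2, 8]
BINARY_OP ^ → 2 ^ 8 = 10. Stack: [10]
LOAD_FAST b → push 17. Stack: [10, 17]
BINARY_OP * → 10 * 17 = 170. Stack: [170]
STORE_FAST x → x=170. Stack: []
LOAD_FAST c → push -11. Stack: [-11]
LOAD_CONST → push 7. Stack: [-11, 7]
BINARY_OP * → -11 * 7 = -77. Stack: [-77]
LOAD_FAST c → push -11. Stack: [-77, -11]
BINARY_OP % → -77 % -11 = 0. Stack: [0]
STORE_FAST r → r=0. Stack: []
LOAD_FAST_LOAD_FAST r,x → push 0,170. Stack: [0, 170]
BINARY_OP - → 0 - 170 = -170. Stack: [-170]
STORE_FAST u → u=-170. Stack: []
LOAD_FAST_LOAD_FAST u,c → push -170,-11. Stack: [-170, -11]
BINARY_OP + → -170 + -11 = -181. Stack: [-181]
STORE_FAST y → y=-181. Stack: []
LOAD_FAST y → push -181. Stack: [-181]
RETURN_VALUE → return -181.

-181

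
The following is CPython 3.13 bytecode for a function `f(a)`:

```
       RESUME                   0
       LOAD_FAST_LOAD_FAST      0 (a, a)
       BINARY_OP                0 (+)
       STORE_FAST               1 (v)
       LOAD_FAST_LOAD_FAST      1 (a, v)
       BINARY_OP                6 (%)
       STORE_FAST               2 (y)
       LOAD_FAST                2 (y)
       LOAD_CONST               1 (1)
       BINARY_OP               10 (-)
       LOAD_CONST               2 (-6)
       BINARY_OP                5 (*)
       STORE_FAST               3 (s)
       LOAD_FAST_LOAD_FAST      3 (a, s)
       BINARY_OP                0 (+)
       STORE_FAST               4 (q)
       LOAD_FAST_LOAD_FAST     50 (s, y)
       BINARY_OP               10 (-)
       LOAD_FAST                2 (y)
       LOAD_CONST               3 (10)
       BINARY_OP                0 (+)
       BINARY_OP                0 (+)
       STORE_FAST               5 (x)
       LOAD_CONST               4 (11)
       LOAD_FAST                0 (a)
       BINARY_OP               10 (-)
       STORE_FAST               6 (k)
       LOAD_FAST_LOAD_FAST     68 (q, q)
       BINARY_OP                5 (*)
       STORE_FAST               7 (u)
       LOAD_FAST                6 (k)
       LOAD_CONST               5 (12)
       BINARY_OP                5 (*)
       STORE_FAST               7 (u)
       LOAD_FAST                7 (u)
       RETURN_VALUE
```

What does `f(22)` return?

LOAD_FAST_LOAD_FAST a,a → push 22,22. Stack: [22, 22]
BINARY_OP + → 22 + 22 = 44. Stack: [44]
STORE_FAST v → v=44. Stack: []
LOAD_FAST_LOAD_FAST a,v → push 22,44. Stack: [22, 44]
BINARY_OP % → 22 % 44 = 22. Stack: [22]
STORE_FAST y → y=22. Stack: []
LOAD_FAST y → push 22. Stack: [22]
LOAD_CONST → push 1. Stack: [22, 1]
BINARY_OP - → 22 - 1 = 21. Stack: [21]
LOAD_CONST → push -6. Stack: [21, -6]
BINARY_OP * → 21 * -6 = -126. Stack: [-126]
STORE_FAST s → s=-126. Stack: []
LOAD_FAST_LOAD_FAST a,s → push 22,-126. Stack: [22, -126]
BINARY_OP + → 22 + -126 = -104. Stack: [-104]
STORE_FAST q → q=-104. Stack: []
LOAD_FAST_LOAD_FAST s,y → push -126,22. Stack: [-126, 22]
BINARY_OP - → -126 - 22 = -148. Stack: [-148]
LOAD_FAST y → push 22. Stack: [-148, 22]
LOAD_CONST → push 10. Stack: [-148, 22, 10]
BINARY_OP + → 22 + 10 = 32. Stack: [-148, 32]
BINARY_OP + → -148 + 32 = -116. Stack: [-116]
STORE_FAST x → x=-116. Stack: []
LOAD_CONST → push 11. Stack: [11]
LOAD_FAST a → push 22. Stack: [11, 22]
BINARY_OP - → 11 - 22 = -11. Stack: [-11]
STORE_FAST k → k=-11. Stack: []
LOAD_FAST_LOAD_FAST q,q → push -104,-104. Stack: [-104, -104]
BINARY_OP * → -104 * -104 = 10816. Stack: [10816]
STORE_FAST u → u=10816. Stack: []
LOAD_FAST k → push -11. Stack: [-11]
LOAD_CONST → push 12. Stack: [-11, 12]
BINARY_OP * → -11 * 12 = -132. Stack: [-132]
STORE_FAST u → u=-132. Stack: []
LOAD_FAST u → push -132. Stack: [-132]
RETURN_VALUE → return -132.

-132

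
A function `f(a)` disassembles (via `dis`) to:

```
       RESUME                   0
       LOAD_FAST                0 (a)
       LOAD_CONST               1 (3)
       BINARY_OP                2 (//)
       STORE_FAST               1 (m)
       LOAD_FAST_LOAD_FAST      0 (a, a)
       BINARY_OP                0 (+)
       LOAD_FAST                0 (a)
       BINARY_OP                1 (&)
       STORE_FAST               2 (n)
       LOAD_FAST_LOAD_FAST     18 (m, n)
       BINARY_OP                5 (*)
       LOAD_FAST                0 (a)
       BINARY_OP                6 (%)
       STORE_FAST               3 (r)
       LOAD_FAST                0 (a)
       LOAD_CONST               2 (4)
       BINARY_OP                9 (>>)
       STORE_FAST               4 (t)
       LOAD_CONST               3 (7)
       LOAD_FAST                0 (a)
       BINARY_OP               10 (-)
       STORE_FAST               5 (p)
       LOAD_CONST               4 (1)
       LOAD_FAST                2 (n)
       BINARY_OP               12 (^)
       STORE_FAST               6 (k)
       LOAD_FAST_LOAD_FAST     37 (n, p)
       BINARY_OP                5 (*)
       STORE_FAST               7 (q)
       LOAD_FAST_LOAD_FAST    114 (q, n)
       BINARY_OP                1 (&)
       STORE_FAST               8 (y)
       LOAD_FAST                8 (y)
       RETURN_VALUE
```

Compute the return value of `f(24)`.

LOAD_FAST a → push 24. Stack: [24]
LOAD_CONST → push 3. Stack: [24, 3]
BINARY_OP // → 24 // 3 = 8. Stack: [8]
STORE_FAST m → m=8. Stack: []
LOAD_FAST_LOAD_FAST a,a → push 24,24. Stack: [24, 24]
BINARY_OP + → 24 + 24 = 48. Stack: [48]
LOAD_FAST a → push 24. Stack: [48, 24]
BINARY_OP & → 48 & 24 = 16. Stack: [16]
STORE_FAST n → n=16. Stack: []
LOAD_FAST_LOAD_FAST m,n → push 8,16. Stack: [8, 16]
BINARY_OP * → 8 * 16 = 128. Stack: [128]
LOAD_FAST a → push 24. Stack: [128, 24]
BINARY_OP % → 128 % 24 = 8. Stack: [8]
STORE_FAST r → r=8. Stack: []
LOAD_FAST a → push 24. Stack: [24]
LOAD_CONST → push 4. Stack: [24, 4]
BINARY_OP >> → 24 >> 4 = 1. Stack: [1]
STORE_FAST t → t=1. Stack: []
LOAD_CONST → push 7. Stack: [7]
LOAD_FAST a → push 24. Stack: [7, 24]
BINARY_OP - → 7 - 24 = -17. Stack: [-17]
STORE_FAST p → p=-17. Stack: []
LOAD_CONST → push 1. Stack: [1]
LOAD_FAST n → push 16. Stack: [1, 16]
BINARY_OP ^ → 1 ^ 16 = 17. Stack: [17]
STORE_FAST k → k=17. Stack: []
LOAD_FAST_LOAD_FAST n,p → push 16,-17. Stack: [16, -17]
BINARY_OP * → 16 * -17 = -272. Stack: [-272]
STORE_FAST q → q=-272. Stack: []
LOAD_FAST_LOAD_FAST q,n → push -272,16. Stack: [-272, 16]
BINARY_OP & → -272 & 16 = 16. Stack: [16]
STORE_FAST y → y=16. Stack: []
LOAD_FAST y → push 16. Stack: [16]
RETURN_VALUE → return 16.

16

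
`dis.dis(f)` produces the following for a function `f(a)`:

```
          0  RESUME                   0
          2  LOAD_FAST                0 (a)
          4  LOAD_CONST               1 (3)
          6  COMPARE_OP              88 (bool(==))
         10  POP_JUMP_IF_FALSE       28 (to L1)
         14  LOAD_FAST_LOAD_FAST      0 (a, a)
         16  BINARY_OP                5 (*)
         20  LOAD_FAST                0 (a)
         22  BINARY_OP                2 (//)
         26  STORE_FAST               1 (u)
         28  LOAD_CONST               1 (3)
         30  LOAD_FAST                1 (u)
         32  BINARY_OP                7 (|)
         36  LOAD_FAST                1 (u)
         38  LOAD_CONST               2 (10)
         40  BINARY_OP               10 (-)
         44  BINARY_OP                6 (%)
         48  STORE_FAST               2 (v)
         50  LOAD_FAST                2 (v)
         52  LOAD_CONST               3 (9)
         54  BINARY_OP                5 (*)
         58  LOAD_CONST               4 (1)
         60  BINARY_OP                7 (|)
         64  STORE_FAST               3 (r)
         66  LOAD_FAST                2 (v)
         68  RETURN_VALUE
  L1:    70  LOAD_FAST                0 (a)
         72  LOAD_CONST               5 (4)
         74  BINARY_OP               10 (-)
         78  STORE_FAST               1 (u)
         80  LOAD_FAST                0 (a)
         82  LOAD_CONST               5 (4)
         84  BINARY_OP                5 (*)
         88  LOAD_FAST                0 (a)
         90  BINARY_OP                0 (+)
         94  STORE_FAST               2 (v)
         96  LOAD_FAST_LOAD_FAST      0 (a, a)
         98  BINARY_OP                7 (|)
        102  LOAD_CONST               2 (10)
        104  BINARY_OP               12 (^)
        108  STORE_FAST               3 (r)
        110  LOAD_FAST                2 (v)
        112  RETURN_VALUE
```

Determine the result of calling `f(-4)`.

-20

LOAD_FAST a → push -4. Stack: [-4]
LOAD_CONST → push 3. Stack: [-4, 3]
COMPARE_OP bool(==) → -4 vs 3 = False. Stack: [False]
POP_JUMP_IF_FALSE → pop False; jump. Stack: []
LOAD_FAST a → push -4. Stack: [-4]
LOAD_CONST → push 4. Stack: [-4, 4]
BINARY_OP - → -4 - 4 = -8. Stack: [-8]
STORE_FAST u → u=-8. Stack: []
LOAD_FAST a → push -4. Stack: [-4]
LOAD_CONST → push 4. Stack: [-4, 4]
BINARY_OP * → -4 * 4 = -16. Stack: [-16]
LOAD_FAST a → push -4. Stack: [-16, -4]
BINARY_OP + → -16 + -4 = -20. Stack: [-20]
STORE_FAST v → v=-20. Stack: []
LOAD_FAST_LOAD_FAST a,a → push -4,-4. Stack: [-4, -4]
BINARY_OP | → -4 | -4 = -4. Stack: [-4]
LOAD_CONST → push 10. Stack: [-4, 10]
BINARY_OP ^ → -4 ^ 10 = -10. Stack: [-10]
STORE_FAST r → r=-10. Stack: []
LOAD_FAST v → push -20. Stack: [-20]
RETURN_VALUE → return -20.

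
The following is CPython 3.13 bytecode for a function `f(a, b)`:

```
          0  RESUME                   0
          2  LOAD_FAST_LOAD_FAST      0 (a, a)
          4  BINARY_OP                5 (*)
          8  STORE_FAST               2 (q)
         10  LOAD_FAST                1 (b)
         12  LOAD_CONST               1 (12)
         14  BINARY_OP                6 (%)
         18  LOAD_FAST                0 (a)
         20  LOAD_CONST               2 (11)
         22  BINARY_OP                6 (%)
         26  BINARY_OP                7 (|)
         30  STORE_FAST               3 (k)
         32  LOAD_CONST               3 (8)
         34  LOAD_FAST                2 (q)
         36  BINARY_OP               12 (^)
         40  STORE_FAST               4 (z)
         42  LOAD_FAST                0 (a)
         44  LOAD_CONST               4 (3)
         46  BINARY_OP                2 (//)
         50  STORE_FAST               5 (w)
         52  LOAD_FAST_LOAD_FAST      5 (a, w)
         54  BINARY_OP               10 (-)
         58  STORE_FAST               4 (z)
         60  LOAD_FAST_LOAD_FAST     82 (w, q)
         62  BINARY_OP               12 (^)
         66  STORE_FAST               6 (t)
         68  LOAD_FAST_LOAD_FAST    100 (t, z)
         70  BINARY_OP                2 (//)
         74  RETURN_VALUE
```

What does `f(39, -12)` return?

58

LOAD_FAST_LOAD_FAST a,a → push 39,39. Stack: [39, 39]
BINARY_OP * → 39 * 39 = 1521. Stack: [1521]
STORE_FAST q → q=1521. Stack: []
LOAD_FAST b → push -12. Stack: [-12]
LOAD_CONST → push 12. Stack: [-12, 12]
BINARY_OP % → -12 % 12 = 0. Stack: [0]
LOAD_FAST a → push 39. Stack: [0, 39]
LOAD_CONST → push 11. Stack: [0, 39, 11]
BINARY_OP % → 39 % 11 = 6. Stack: [0, 6]
BINARY_OP | → 0 | 6 = 6. Stack: [6]
STORE_FAST k → k=6. Stack: []
LOAD_CONST → push 8. Stack: [8]
LOAD_FAST q → push 1521. Stack: [8, 1521]
BINARY_OP ^ → 8 ^ 1521 = 1529. Stack: [1529]
STORE_FAST z → z=1529. Stack: []
LOAD_FAST a → push 39. Stack: [39]
LOAD_CONST → push 3. Stack: [39, 3]
BINARY_OP // → 39 // 3 = 13. Stack: [13]
STORE_FAST w → w=13. Stack: []
LOAD_FAST_LOAD_FAST a,w → push 39,13. Stack: [39, 13]
BINARY_OP - → 39 - 13 = 26. Stack: [26]
STORE_FAST z → z=26. Stack: []
LOAD_FAST_LOAD_FAST w,q → push 13,1521. Stack: [13, 1521]
BINARY_OP ^ → 13 ^ 1521 = 1532. Stack: [1532]
STORE_FAST t → t=1532. Stack: []
LOAD_FAST_LOAD_FAST t,z → push 1532,26. Stack: [1532, 26]
BINARY_OP // → 1532 // 26 = 58. Stack: [58]
RETURN_VALUE → return 58.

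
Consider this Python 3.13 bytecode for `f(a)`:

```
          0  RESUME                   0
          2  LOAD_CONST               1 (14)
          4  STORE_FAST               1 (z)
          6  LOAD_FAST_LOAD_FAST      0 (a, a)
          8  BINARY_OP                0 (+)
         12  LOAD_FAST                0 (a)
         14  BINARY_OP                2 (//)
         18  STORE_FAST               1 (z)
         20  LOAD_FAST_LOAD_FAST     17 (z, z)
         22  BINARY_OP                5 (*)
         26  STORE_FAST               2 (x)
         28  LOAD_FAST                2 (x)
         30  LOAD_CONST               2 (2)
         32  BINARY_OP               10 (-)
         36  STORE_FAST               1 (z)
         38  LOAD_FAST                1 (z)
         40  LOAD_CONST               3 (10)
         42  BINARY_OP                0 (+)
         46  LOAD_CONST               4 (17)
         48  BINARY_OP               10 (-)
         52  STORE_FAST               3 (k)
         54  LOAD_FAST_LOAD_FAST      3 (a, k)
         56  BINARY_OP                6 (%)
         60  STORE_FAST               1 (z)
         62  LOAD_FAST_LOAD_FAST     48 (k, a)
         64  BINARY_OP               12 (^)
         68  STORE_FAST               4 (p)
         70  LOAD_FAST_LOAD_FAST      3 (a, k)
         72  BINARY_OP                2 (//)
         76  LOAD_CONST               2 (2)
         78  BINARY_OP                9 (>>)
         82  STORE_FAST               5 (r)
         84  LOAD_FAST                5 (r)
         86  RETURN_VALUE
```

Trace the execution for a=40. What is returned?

-2

LOAD_CONST → push 14. Stack: [14]
STORE_FAST z → z=14. Stack: []
LOAD_FAST_LOAD_FAST a,a → push 40,40. Stack: [40, 40]
BINARY_OP + → 40 + 40 = 80. Stack: [80]
LOAD_FAST a → push 40. Stack: [80, 40]
BINARY_OP // → 80 // 40 = 2. Stack: [2]
STORE_FAST z → z=2. Stack: []
LOAD_FAST_LOAD_FAST z,z → push 2,2. Stack: [2, 2]
BINARY_OP * → 2 * 2 = 4. Stack: [4]
STORE_FAST x → x=4. Stack: []
LOAD_FAST x → push 4. Stack: [4]
LOAD_CONST → push 2. Stack: [4, 2]
BINARY_OP - → 4 - 2 = 2. Stack: [2]
STORE_FAST z → z=2. Stack: []
LOAD_FAST z → push 2. Stack: [2]
LOAD_CONST → push 10. Stack: [2, 10]
BINARY_OP + → 2 + 10 = 12. Stack: [12]
LOAD_CONST → push 17. Stack: [12, 17]
BINARY_OP - → 12 - 17 = -5. Stack: [-5]
STORE_FAST k → k=-5. Stack: []
LOAD_FAST_LOAD_FAST a,k → push 40,-5. Stack: [40, -5]
BINARY_OP % → 40 % -5 = 0. Stack: [0]
STORE_FAST z → z=0. Stack: []
LOAD_FAST_LOAD_FAST k,a → push -5,40. Stack: [-5, 40]
BINARY_OP ^ → -5 ^ 40 = -45. Stack: [-45]
STORE_FAST p → p=-45. Stack: []
LOAD_FAST_LOAD_FAST a,k → push 40,-5. Stack: [40, -5]
BINARY_OP // → 40 // -5 = -8. Stack: [-8]
LOAD_CONST → push 2. Stack: [-8, 2]
BINARY_OP >> → -8 >> 2 = -2. Stack: [-2]
STORE_FAST r → r=-2. Stack: []
LOAD_FAST r → push -2. Stack: [-2]
RETURN_VALUE → return -2.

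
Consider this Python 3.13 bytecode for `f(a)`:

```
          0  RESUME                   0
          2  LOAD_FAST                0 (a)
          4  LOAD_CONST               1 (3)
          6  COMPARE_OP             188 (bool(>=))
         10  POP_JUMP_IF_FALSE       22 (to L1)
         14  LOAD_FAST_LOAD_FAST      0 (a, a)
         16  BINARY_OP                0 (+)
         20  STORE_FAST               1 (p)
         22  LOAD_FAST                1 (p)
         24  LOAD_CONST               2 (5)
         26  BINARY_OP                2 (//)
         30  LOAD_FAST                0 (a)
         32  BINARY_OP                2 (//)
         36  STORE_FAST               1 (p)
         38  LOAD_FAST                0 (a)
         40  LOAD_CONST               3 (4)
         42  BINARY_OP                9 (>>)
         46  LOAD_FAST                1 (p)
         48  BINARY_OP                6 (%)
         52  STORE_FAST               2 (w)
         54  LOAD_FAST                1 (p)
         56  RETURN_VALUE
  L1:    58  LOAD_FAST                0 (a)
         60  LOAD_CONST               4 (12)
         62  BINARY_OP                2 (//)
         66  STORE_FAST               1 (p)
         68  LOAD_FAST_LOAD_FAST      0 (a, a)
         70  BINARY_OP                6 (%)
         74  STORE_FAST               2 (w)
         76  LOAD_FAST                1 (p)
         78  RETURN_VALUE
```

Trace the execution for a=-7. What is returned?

-1

LOAD_FAST a → push -7. Stack: [-7]
LOAD_CONST → push 3. Stack: [-7, 3]
COMPARE_OP bool(>=) → -7 vs 3 = False. Stack: [False]
POP_JUMP_IF_FALSE → pop False; jump. Stack: []
LOAD_FAST a → push -7. Stack: [-7]
LOAD_CONST → push 12. Stack: [-7, 12]
BINARY_OP // → -7 // 12 = -1. Stack: [-1]
STORE_FAST p → p=-1. Stack: []
LOAD_FAST_LOAD_FAST a,a → push -7,-7. Stack: [-7, -7]
BINARY_OP % → -7 % -7 = 0. Stack: [0]
STORE_FAST w → w=0. Stack: []
LOAD_FAST p → push -1. Stack: [-1]
RETURN_VALUE → return -1.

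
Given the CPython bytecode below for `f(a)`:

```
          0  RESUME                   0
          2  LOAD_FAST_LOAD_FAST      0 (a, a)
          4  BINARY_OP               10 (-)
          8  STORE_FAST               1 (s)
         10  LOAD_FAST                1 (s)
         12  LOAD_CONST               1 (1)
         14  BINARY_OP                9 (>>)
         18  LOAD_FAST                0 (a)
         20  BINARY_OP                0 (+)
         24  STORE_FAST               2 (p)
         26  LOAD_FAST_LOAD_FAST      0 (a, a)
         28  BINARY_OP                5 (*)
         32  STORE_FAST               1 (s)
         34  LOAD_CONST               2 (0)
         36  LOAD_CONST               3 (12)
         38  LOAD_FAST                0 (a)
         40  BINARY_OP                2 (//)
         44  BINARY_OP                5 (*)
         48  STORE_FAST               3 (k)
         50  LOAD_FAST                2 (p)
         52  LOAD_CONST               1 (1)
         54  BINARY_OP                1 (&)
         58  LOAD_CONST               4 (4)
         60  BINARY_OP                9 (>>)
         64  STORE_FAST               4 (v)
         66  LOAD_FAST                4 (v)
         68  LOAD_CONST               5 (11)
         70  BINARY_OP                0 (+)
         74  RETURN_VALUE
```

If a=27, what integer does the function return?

11

LOAD_FAST_LOAD_FAST a,a → push 27,27. Stack: [27, 27]
BINARY_OP - → 27 - 27 = 0. Stack: [0]
STORE_FAST s → s=0. Stack: []
LOAD_FAST s → push 0. Stack: [0]
LOAD_CONST → push 1. Stack: [0, 1]
BINARY_OP >> → 0 >> 1 = 0. Stack: [0]
LOAD_FAST a → push 27. Stack: [0, 27]
BINARY_OP + → 0 + 27 = 27. Stack: [27]
STORE_FAST p → p=27. Stack: []
LOAD_FAST_LOAD_FAST a,a → push 27,27. Stack: [27, 27]
BINARY_OP * → 27 * 27 = 729. Stack: [729]
STORE_FAST s → s=729. Stack: []
LOAD_CONST → push 0. Stack: [0]
LOAD_CONST → push 12. Stack: [0, 12]
LOAD_FAST a → push 27. Stack: [0, 12, 27]
BINARY_OP // → 12 // 27 = 0. Stack: [0, 0]
BINARY_OP * → 0 * 0 = 0. Stack: [0]
STORE_FAST k → k=0. Stack: []
LOAD_FAST p → push 27. Stack: [27]
LOAD_CONST → push 1. Stack: [27, 1]
BINARY_OP & → 27 & 1 = 1. Stack: [1]
LOAD_CONST → push 4. Stack: [1, 4]
BINARY_OP >> → 1 >> 4 = 0. Stack: [0]
STORE_FAST v → v=0. Stack: []
LOAD_FAST v → push 0. Stack: [0]
LOAD_CONST → push 11. Stack: [0, 11]
BINARY_OP + → 0 + 11 = 11. Stack: [11]
RETURN_VALUE → return 11.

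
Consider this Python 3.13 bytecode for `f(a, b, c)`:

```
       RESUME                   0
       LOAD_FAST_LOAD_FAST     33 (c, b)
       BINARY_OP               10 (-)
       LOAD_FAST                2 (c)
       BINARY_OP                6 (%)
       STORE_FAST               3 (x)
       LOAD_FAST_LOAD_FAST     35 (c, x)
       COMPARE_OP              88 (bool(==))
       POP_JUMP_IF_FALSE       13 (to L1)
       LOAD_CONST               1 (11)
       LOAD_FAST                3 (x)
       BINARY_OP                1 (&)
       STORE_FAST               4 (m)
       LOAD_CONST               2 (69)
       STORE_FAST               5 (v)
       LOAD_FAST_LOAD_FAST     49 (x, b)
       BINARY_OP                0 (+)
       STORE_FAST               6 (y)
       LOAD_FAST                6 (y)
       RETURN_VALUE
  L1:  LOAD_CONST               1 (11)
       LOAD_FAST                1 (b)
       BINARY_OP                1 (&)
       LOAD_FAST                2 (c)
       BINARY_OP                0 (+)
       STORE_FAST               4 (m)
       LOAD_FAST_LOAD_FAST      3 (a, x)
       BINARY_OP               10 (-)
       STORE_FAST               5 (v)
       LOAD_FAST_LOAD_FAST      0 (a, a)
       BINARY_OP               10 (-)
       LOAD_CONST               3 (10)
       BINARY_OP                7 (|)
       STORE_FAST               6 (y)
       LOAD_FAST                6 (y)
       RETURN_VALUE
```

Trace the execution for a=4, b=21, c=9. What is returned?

LOAD_FAST_LOAD_FAST c,b → push 9,21. Stack: [9, 21]
BINARY_OP - → 9 - 21 = -12. Stack: [-12]
LOAD_FAST c → push 9. Stack: [-12, 9]
BINARY_OP % → -12 % 9 = 6. Stack: [6]
STORE_FAST x → x=6. Stack: []
LOAD_FAST_LOAD_FAST c,x → push 9,6. Stack: [9, 6]
COMPARE_OP bool(==) → 9 vs 6 = False. Stack: [False]
POP_JUMP_IF_FALSE → pop False; jump. Stack: []
LOAD_CONST → push 11. Stack: [11]
LOAD_FAST b → push 21. Stack: [11, 21]
BINARY_OP & → 11 & 21 = 1. Stack: [1]
LOAD_FAST c → push 9. Stack: [1, 9]
BINARY_OP + → 1 + 9 = 10. Stack: [10]
STORE_FAST m → m=10. Stack: []
LOAD_FAST_LOAD_FAST a,x → push 4,6. Stack: [4, 6]
BINARY_OP - → 4 - 6 = -2. Stack: [-2]
STORE_FAST v → v=-2. Stack: []
LOAD_FAST_LOAD_FAST a,a → push 4,4. Stack: [4, 4]
BINARY_OP - → 4 - 4 = 0. Stack: [0]
LOAD_CONST → push 10. Stack: [0, 10]
BINARY_OP | → 0 | 10 = 10. Stack: [10]
STORE_FAST y → y=10. Stack: []
LOAD_FAST y → push 10. Stack: [10]
RETURN_VALUE → return 10.

10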